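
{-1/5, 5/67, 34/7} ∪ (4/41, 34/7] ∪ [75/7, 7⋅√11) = {-1/5, 5/67} ∪ (4/41, 34/7] ∪ [75/7, 7⋅√11)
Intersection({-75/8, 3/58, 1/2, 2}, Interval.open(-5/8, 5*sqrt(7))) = {3/58, 1/2, 2}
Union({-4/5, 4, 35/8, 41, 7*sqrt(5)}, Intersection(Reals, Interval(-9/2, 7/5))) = Union({4, 35/8, 41, 7*sqrt(5)}, Interval(-9/2, 7/5))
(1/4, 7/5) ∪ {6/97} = {6/97} ∪ (1/4, 7/5)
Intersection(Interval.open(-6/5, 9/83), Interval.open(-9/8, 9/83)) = Interval.open(-9/8, 9/83)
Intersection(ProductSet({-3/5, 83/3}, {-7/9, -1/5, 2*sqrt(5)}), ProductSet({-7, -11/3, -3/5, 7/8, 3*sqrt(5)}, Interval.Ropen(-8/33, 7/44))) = ProductSet({-3/5}, {-1/5})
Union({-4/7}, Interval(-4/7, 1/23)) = Interval(-4/7, 1/23)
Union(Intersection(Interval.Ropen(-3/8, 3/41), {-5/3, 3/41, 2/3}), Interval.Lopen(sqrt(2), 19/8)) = Interval.Lopen(sqrt(2), 19/8)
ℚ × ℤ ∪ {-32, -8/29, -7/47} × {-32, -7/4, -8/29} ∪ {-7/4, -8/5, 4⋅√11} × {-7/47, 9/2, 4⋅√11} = (ℚ × ℤ) ∪ ({-32, -8/29, -7/47} × {-32, -7/4, -8/29}) ∪ ({-7/4, -8/5, 4⋅√11} × {-7/47, 9/2, 4⋅√11})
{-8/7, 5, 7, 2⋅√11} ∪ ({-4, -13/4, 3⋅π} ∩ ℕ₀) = {-8/7, 5, 7, 2⋅√11}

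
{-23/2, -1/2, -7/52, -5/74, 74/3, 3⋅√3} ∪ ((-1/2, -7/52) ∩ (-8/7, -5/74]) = {-23/2, -5/74, 74/3, 3⋅√3} ∪ [-1/2, -7/52]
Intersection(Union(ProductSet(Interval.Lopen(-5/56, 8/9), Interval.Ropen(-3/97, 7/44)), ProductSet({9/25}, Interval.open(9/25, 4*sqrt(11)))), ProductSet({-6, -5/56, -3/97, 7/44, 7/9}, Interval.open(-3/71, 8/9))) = ProductSet({-3/97, 7/44, 7/9}, Interval.Ropen(-3/97, 7/44))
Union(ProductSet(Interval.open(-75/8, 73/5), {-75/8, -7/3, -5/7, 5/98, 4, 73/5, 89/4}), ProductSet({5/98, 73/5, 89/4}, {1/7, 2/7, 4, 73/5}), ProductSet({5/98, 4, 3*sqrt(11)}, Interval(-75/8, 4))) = Union(ProductSet({5/98, 4, 3*sqrt(11)}, Interval(-75/8, 4)), ProductSet({5/98, 73/5, 89/4}, {1/7, 2/7, 4, 73/5}), ProductSet(Interval.open(-75/8, 73/5), {-75/8, -7/3, -5/7, 5/98, 4, 73/5, 89/4}))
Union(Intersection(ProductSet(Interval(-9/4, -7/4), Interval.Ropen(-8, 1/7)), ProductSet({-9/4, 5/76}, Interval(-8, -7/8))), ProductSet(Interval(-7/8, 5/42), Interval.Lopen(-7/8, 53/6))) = Union(ProductSet({-9/4}, Interval(-8, -7/8)), ProductSet(Interval(-7/8, 5/42), Interval.Lopen(-7/8, 53/6)))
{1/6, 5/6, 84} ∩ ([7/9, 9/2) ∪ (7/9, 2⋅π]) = {5/6}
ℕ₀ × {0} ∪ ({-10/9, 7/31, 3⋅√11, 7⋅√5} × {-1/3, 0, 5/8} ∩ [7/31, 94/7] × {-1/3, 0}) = (ℕ₀ × {0}) ∪ ({7/31, 3⋅√11} × {-1/3, 0})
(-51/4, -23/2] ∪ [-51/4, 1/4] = [-51/4, 1/4]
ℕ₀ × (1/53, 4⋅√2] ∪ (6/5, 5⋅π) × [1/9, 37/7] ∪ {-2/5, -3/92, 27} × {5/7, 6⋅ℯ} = ({-2/5, -3/92, 27} × {5/7, 6⋅ℯ}) ∪ (ℕ₀ × (1/53, 4⋅√2]) ∪ ((6/5, 5⋅π) × [1/9, 37/7])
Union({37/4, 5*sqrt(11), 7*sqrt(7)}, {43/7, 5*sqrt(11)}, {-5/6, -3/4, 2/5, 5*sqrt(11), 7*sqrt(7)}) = {-5/6, -3/4, 2/5, 43/7, 37/4, 5*sqrt(11), 7*sqrt(7)}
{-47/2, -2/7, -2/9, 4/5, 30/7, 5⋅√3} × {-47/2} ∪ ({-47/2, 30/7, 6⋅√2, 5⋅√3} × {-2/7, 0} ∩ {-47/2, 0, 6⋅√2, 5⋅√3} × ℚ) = ({-47/2, -2/7, -2/9, 4/5, 30/7, 5⋅√3} × {-47/2}) ∪ ({-47/2, 6⋅√2, 5⋅√3} × {-2/7, 0})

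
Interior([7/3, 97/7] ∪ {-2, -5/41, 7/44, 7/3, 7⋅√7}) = (7/3, 97/7)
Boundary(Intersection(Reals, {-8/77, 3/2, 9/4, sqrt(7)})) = {-8/77, 3/2, 9/4, sqrt(7)}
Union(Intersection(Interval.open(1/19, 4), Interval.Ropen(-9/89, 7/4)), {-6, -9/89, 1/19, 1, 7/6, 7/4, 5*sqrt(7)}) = Union({-6, -9/89, 5*sqrt(7)}, Interval(1/19, 7/4))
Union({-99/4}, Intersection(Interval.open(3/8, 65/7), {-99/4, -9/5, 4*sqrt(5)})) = {-99/4, 4*sqrt(5)}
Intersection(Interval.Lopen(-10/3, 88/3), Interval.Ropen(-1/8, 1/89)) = Interval.Ropen(-1/8, 1/89)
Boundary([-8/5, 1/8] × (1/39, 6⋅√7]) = ({-8/5, 1/8} × [1/39, 6⋅√7]) ∪ ([-8/5, 1/8] × {1/39, 6⋅√7})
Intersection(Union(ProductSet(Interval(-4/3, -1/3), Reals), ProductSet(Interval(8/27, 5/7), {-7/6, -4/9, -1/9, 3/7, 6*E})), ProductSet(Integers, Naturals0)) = ProductSet(Range(-1, 0, 1), Naturals0)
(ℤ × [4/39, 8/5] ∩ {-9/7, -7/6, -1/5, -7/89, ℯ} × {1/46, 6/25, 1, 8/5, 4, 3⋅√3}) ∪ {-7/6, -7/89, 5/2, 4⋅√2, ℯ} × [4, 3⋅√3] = {-7/6, -7/89, 5/2, 4⋅√2, ℯ} × [4, 3⋅√3]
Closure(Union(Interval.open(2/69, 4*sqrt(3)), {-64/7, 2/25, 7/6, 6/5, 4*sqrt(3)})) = Union({-64/7}, Interval(2/69, 4*sqrt(3)))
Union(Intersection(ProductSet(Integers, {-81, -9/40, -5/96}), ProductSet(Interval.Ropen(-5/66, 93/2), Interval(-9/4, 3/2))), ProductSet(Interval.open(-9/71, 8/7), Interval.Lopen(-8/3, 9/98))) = Union(ProductSet(Interval.open(-9/71, 8/7), Interval.Lopen(-8/3, 9/98)), ProductSet(Range(0, 47, 1), {-9/40, -5/96}))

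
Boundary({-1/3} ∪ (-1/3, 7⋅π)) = {-1/3, 7⋅π}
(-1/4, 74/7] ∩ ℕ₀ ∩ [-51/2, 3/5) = {0}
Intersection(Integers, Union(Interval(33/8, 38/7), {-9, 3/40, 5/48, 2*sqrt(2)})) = Union({-9}, Range(5, 6, 1))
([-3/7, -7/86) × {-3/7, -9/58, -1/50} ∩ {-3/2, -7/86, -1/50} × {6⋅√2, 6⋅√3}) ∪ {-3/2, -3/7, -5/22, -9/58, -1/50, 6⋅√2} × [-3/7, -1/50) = {-3/2, -3/7, -5/22, -9/58, -1/50, 6⋅√2} × [-3/7, -1/50)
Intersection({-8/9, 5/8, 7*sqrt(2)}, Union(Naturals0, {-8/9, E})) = {-8/9}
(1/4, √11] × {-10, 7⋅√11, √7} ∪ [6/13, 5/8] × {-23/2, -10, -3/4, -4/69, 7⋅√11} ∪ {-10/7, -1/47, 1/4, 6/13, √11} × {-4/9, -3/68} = ({-10/7, -1/47, 1/4, 6/13, √11} × {-4/9, -3/68}) ∪ ([6/13, 5/8] × {-23/2, -10, -3/4, -4/69, 7⋅√11}) ∪ ((1/4, √11] × {-10, 7⋅√11, √7})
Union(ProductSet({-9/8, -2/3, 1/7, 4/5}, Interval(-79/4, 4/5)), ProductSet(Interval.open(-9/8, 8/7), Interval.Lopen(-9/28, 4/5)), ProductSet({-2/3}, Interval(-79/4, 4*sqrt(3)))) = Union(ProductSet({-2/3}, Interval(-79/4, 4*sqrt(3))), ProductSet({-9/8, -2/3, 1/7, 4/5}, Interval(-79/4, 4/5)), ProductSet(Interval.open(-9/8, 8/7), Interval.Lopen(-9/28, 4/5)))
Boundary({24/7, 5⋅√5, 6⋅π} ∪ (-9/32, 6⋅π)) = {-9/32, 6⋅π}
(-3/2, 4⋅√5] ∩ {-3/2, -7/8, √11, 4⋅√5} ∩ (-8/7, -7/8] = {-7/8}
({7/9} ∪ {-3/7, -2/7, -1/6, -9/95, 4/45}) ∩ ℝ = {-3/7, -2/7, -1/6, -9/95, 4/45, 7/9}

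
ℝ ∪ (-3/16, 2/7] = (-∞, ∞)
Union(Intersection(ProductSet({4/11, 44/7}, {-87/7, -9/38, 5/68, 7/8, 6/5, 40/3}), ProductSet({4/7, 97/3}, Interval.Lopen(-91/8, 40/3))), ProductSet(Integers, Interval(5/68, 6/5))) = ProductSet(Integers, Interval(5/68, 6/5))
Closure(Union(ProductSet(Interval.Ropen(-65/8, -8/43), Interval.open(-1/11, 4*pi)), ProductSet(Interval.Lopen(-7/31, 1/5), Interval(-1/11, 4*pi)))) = Union(ProductSet(Interval.Ropen(-65/8, -8/43), Interval.open(-1/11, 4*pi)), ProductSet(Interval(-65/8, 1/5), {-1/11, 4*pi}), ProductSet(Union({-65/8}, Interval.Lopen(-7/31, 1/5)), Interval(-1/11, 4*pi)))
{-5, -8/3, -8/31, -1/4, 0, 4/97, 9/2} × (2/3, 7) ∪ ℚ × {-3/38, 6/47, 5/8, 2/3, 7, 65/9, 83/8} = (ℚ × {-3/38, 6/47, 5/8, 2/3, 7, 65/9, 83/8}) ∪ ({-5, -8/3, -8/31, -1/4, 0, 4/97, 9/2} × (2/3, 7))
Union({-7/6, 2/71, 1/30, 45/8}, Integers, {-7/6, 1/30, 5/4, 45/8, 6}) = Union({-7/6, 2/71, 1/30, 5/4, 45/8}, Integers)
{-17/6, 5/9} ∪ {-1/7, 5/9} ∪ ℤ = ℤ ∪ {-17/6, -1/7, 5/9}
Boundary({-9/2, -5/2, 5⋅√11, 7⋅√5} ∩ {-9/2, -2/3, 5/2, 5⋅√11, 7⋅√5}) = {-9/2, 5⋅√11, 7⋅√5}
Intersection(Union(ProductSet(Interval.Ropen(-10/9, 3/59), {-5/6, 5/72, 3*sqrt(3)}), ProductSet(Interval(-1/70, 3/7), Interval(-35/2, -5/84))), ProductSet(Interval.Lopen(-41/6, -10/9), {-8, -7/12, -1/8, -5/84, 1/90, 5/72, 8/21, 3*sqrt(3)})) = ProductSet({-10/9}, {5/72, 3*sqrt(3)})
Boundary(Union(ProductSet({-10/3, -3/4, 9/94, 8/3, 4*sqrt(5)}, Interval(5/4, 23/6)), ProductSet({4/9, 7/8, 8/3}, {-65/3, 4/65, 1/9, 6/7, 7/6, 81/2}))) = Union(ProductSet({4/9, 7/8, 8/3}, {-65/3, 4/65, 1/9, 6/7, 7/6, 81/2}), ProductSet({-10/3, -3/4, 9/94, 8/3, 4*sqrt(5)}, Interval(5/4, 23/6)))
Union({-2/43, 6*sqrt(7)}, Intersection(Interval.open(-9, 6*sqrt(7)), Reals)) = Interval.Lopen(-9, 6*sqrt(7))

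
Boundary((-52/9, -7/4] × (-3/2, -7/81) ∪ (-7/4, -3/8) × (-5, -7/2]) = ({-52/9, -7/4} × [-3/2, -7/81]) ∪ ({-7/4, -3/8} × [-5, -7/2]) ∪ ([-52/9, -7/4] × {-3/2, -7/81}) ∪ ([-7/4, -3/8] × {-5, -7/2})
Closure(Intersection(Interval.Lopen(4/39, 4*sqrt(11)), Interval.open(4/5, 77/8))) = Interval(4/5, 77/8)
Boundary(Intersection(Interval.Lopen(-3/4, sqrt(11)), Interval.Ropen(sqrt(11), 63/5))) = {sqrt(11)}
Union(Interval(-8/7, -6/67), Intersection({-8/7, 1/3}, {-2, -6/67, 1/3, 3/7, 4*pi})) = Union({1/3}, Interval(-8/7, -6/67))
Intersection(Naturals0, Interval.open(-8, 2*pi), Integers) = Range(0, 7, 1)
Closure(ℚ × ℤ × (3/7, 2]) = ℝ × ℤ × [3/7, 2]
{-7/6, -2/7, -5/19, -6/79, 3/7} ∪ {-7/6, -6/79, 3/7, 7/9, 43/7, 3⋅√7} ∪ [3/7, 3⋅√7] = {-7/6, -2/7, -5/19, -6/79} ∪ [3/7, 3⋅√7]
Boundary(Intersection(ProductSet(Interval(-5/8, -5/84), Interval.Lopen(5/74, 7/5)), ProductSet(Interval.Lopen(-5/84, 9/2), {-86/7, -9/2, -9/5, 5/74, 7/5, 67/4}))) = EmptySet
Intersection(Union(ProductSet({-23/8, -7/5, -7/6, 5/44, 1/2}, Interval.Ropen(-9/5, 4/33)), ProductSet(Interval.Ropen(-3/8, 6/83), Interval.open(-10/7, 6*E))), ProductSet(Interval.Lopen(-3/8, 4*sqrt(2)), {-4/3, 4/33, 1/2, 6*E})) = Union(ProductSet({5/44, 1/2}, {-4/3}), ProductSet(Interval.open(-3/8, 6/83), {-4/3, 4/33, 1/2}))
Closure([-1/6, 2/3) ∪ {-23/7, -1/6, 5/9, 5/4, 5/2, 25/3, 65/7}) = {-23/7, 5/4, 5/2, 25/3, 65/7} ∪ [-1/6, 2/3]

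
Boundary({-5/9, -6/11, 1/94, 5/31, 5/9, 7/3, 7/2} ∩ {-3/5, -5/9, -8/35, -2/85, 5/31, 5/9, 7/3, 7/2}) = {-5/9, 5/31, 5/9, 7/3, 7/2}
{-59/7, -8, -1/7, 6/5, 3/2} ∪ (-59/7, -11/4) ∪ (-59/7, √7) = [-59/7, √7)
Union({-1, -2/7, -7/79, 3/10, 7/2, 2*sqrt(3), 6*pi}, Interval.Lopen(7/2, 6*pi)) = Union({-1, -2/7, -7/79, 3/10, 2*sqrt(3)}, Interval(7/2, 6*pi))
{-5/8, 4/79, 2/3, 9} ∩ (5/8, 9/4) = {2/3}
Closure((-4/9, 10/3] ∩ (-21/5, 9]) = [-4/9, 10/3]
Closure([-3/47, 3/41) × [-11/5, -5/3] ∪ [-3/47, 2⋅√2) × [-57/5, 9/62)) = ({-3/47, 2⋅√2} × [-57/5, 9/62]) ∪ ([-3/47, 2⋅√2] × {-57/5, 9/62}) ∪ ([-3/47, 2⋅√2) × [-57/5, 9/62))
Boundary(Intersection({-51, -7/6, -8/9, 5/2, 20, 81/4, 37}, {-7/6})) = {-7/6}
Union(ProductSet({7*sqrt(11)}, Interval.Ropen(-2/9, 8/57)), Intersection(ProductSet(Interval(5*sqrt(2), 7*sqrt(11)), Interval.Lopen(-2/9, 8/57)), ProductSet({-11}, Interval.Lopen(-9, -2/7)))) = ProductSet({7*sqrt(11)}, Interval.Ropen(-2/9, 8/57))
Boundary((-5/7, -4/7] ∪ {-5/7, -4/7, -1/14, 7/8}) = {-5/7, -4/7, -1/14, 7/8}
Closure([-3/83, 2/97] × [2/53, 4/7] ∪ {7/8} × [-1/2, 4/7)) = ({7/8} × [-1/2, 4/7]) ∪ ([-3/83, 2/97] × [2/53, 4/7])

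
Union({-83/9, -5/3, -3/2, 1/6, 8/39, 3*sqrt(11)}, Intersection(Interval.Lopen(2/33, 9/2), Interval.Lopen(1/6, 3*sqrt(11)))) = Union({-83/9, -5/3, -3/2, 3*sqrt(11)}, Interval(1/6, 9/2))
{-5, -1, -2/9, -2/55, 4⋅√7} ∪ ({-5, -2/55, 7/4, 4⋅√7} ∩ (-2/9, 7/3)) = {-5, -1, -2/9, -2/55, 7/4, 4⋅√7}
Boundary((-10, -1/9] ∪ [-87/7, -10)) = {-87/7, -10, -1/9}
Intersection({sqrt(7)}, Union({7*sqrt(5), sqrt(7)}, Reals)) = {sqrt(7)}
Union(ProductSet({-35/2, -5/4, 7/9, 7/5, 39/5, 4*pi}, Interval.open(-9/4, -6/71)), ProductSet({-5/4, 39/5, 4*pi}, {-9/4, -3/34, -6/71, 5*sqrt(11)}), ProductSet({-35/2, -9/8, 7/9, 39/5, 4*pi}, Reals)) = Union(ProductSet({-5/4, 39/5, 4*pi}, {-9/4, -3/34, -6/71, 5*sqrt(11)}), ProductSet({-35/2, -9/8, 7/9, 39/5, 4*pi}, Reals), ProductSet({-35/2, -5/4, 7/9, 7/5, 39/5, 4*pi}, Interval.open(-9/4, -6/71)))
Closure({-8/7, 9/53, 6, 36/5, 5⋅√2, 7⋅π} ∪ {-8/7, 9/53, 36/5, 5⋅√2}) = {-8/7, 9/53, 6, 36/5, 5⋅√2, 7⋅π}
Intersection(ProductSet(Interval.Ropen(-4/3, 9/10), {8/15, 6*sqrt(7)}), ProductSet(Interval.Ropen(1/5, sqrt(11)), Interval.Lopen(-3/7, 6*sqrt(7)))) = ProductSet(Interval.Ropen(1/5, 9/10), {8/15, 6*sqrt(7)})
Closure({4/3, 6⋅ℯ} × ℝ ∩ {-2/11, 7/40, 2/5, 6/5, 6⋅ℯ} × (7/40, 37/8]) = {6⋅ℯ} × [7/40, 37/8]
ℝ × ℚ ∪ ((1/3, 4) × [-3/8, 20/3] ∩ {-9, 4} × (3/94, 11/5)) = ℝ × ℚ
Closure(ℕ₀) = ℕ₀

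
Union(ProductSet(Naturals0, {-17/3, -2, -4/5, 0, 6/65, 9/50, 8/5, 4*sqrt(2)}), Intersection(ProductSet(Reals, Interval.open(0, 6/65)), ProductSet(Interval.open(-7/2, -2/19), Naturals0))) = ProductSet(Naturals0, {-17/3, -2, -4/5, 0, 6/65, 9/50, 8/5, 4*sqrt(2)})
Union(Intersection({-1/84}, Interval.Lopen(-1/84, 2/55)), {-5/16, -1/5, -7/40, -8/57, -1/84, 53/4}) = {-5/16, -1/5, -7/40, -8/57, -1/84, 53/4}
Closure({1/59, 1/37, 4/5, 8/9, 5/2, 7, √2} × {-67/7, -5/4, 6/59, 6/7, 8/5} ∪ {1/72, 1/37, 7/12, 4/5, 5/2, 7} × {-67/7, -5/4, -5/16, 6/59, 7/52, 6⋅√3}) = ({1/59, 1/37, 4/5, 8/9, 5/2, 7, √2} × {-67/7, -5/4, 6/59, 6/7, 8/5}) ∪ ({1/72, 1/37, 7/12, 4/5, 5/2, 7} × {-67/7, -5/4, -5/16, 6/59, 7/52, 6⋅√3})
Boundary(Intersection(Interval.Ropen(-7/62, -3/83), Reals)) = {-7/62, -3/83}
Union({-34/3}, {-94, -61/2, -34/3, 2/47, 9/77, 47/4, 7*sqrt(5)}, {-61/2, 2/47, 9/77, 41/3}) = {-94, -61/2, -34/3, 2/47, 9/77, 47/4, 41/3, 7*sqrt(5)}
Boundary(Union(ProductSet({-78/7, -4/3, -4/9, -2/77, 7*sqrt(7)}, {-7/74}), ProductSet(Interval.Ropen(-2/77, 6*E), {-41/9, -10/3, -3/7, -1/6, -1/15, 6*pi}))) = Union(ProductSet({-78/7, -4/3, -4/9, -2/77, 7*sqrt(7)}, {-7/74}), ProductSet(Interval(-2/77, 6*E), {-41/9, -10/3, -3/7, -1/6, -1/15, 6*pi}))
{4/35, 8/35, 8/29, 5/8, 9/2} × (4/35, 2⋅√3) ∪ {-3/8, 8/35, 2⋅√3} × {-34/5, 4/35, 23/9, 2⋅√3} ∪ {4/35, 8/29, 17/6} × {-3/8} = ({4/35, 8/29, 17/6} × {-3/8}) ∪ ({4/35, 8/35, 8/29, 5/8, 9/2} × (4/35, 2⋅√3)) ∪ ({-3/8, 8/35, 2⋅√3} × {-34/5, 4/35, 23/9, 2⋅√3})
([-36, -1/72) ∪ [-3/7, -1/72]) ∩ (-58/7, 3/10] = (-58/7, -1/72]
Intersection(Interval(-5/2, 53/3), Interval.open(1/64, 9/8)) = Interval.open(1/64, 9/8)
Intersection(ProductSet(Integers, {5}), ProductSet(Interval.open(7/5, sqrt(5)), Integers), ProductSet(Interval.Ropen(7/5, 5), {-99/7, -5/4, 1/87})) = EmptySet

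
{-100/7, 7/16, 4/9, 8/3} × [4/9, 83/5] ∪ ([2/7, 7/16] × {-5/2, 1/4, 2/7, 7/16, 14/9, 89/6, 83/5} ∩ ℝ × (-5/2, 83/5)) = ({-100/7, 7/16, 4/9, 8/3} × [4/9, 83/5]) ∪ ([2/7, 7/16] × {1/4, 2/7, 7/16, 14/9, 89/6})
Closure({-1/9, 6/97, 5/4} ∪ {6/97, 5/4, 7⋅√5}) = {-1/9, 6/97, 5/4, 7⋅√5}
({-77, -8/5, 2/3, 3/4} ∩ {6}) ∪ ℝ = ℝ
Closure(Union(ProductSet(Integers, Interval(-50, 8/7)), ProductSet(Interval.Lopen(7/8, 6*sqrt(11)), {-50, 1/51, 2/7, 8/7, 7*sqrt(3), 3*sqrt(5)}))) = Union(ProductSet(Integers, Interval(-50, 8/7)), ProductSet(Interval(7/8, 6*sqrt(11)), {-50, 1/51, 2/7, 8/7, 7*sqrt(3), 3*sqrt(5)}))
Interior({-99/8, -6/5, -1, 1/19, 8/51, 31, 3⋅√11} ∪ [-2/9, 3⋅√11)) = (-2/9, 3⋅√11)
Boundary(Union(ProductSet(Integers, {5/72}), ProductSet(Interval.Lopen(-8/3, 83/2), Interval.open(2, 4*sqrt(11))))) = Union(ProductSet({-8/3, 83/2}, Interval(2, 4*sqrt(11))), ProductSet(Integers, {5/72}), ProductSet(Interval(-8/3, 83/2), {2, 4*sqrt(11)}))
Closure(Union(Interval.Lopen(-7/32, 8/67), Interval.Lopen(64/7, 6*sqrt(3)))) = Union(Interval(-7/32, 8/67), Interval(64/7, 6*sqrt(3)))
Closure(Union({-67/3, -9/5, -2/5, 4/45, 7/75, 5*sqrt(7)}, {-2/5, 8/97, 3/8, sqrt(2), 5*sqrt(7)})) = {-67/3, -9/5, -2/5, 8/97, 4/45, 7/75, 3/8, sqrt(2), 5*sqrt(7)}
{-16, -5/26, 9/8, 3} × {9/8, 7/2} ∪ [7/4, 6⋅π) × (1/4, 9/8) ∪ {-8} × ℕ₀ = ({-8} × ℕ₀) ∪ ({-16, -5/26, 9/8, 3} × {9/8, 7/2}) ∪ ([7/4, 6⋅π) × (1/4, 9/8))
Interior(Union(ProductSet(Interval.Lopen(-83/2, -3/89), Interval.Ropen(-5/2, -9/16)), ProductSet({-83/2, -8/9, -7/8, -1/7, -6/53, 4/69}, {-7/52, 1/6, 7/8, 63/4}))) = ProductSet(Interval.open(-83/2, -3/89), Interval.open(-5/2, -9/16))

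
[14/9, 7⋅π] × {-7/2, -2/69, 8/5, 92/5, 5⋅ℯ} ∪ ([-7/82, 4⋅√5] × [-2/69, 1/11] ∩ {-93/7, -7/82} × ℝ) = ({-7/82} × [-2/69, 1/11]) ∪ ([14/9, 7⋅π] × {-7/2, -2/69, 8/5, 92/5, 5⋅ℯ})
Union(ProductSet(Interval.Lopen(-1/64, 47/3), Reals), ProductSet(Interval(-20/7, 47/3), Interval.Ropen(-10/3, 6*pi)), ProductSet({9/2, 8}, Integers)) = Union(ProductSet(Interval(-20/7, 47/3), Interval.Ropen(-10/3, 6*pi)), ProductSet(Interval.Lopen(-1/64, 47/3), Reals))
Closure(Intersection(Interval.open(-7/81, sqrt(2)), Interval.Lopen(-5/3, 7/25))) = Interval(-7/81, 7/25)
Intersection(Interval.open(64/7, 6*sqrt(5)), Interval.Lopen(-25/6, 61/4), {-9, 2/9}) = EmptySet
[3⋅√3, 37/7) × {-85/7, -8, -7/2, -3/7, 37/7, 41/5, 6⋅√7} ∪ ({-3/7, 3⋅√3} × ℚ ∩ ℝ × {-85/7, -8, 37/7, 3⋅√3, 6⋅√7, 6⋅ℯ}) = ({-3/7, 3⋅√3} × {-85/7, -8, 37/7}) ∪ ([3⋅√3, 37/7) × {-85/7, -8, -7/2, -3/7, 37/7, 41/5, 6⋅√7})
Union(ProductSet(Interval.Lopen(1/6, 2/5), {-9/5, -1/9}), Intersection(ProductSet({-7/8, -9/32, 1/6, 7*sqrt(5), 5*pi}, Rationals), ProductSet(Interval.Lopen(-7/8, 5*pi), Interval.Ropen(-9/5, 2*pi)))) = Union(ProductSet({-9/32, 1/6, 7*sqrt(5), 5*pi}, Intersection(Interval.Ropen(-9/5, 2*pi), Rationals)), ProductSet(Interval.Lopen(1/6, 2/5), {-9/5, -1/9}))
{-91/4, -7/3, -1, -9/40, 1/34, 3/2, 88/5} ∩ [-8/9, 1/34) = {-9/40}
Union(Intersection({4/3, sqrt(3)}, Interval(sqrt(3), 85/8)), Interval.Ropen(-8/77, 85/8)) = Interval.Ropen(-8/77, 85/8)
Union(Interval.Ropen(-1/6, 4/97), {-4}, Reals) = Interval(-oo, oo)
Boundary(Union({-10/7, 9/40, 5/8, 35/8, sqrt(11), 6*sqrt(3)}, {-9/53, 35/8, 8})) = {-10/7, -9/53, 9/40, 5/8, 35/8, 8, sqrt(11), 6*sqrt(3)}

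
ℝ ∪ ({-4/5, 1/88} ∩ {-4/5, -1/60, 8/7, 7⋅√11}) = ℝ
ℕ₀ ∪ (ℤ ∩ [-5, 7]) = {-5, -4, …, 7} ∪ ℕ₀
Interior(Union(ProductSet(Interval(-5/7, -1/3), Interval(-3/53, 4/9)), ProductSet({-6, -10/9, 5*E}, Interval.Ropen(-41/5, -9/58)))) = ProductSet(Interval.open(-5/7, -1/3), Interval.open(-3/53, 4/9))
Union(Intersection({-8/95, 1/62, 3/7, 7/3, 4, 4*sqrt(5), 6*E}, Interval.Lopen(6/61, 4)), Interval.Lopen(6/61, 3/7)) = Union({7/3, 4}, Interval.Lopen(6/61, 3/7))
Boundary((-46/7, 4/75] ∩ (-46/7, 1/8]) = {-46/7, 4/75}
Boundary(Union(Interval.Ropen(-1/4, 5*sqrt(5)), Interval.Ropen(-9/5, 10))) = {-9/5, 5*sqrt(5)}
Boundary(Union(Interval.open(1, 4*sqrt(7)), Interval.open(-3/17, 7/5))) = {-3/17, 4*sqrt(7)}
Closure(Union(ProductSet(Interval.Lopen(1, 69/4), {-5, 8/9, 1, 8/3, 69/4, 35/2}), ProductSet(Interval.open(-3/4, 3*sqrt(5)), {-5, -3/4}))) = Union(ProductSet(Interval(-3/4, 3*sqrt(5)), {-5, -3/4}), ProductSet(Interval(1, 69/4), {-5, 8/9, 1, 8/3, 69/4, 35/2}))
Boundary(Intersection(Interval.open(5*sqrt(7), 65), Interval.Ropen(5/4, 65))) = {65, 5*sqrt(7)}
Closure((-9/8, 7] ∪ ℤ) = ℤ ∪ [-9/8, 7]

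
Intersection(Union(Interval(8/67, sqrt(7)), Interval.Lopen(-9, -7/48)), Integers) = Union(Range(-8, 0, 1), Range(1, 3, 1))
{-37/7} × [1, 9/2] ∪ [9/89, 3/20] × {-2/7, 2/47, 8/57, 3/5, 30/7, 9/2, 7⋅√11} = ({-37/7} × [1, 9/2]) ∪ ([9/89, 3/20] × {-2/7, 2/47, 8/57, 3/5, 30/7, 9/2, 7⋅√11})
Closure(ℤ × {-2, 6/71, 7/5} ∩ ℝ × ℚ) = ℤ × {-2, 6/71, 7/5}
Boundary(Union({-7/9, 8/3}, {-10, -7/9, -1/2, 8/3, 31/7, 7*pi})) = {-10, -7/9, -1/2, 8/3, 31/7, 7*pi}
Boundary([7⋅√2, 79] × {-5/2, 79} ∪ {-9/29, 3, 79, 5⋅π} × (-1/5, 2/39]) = ({-9/29, 3, 79, 5⋅π} × [-1/5, 2/39]) ∪ ([7⋅√2, 79] × {-5/2, 79})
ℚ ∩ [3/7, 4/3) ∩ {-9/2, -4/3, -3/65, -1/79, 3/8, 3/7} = {3/7}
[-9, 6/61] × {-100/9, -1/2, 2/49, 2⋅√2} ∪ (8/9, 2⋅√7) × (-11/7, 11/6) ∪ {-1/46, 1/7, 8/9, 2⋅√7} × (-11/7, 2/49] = ({-1/46, 1/7, 8/9, 2⋅√7} × (-11/7, 2/49]) ∪ ([-9, 6/61] × {-100/9, -1/2, 2/49, 2⋅√2}) ∪ ((8/9, 2⋅√7) × (-11/7, 11/6))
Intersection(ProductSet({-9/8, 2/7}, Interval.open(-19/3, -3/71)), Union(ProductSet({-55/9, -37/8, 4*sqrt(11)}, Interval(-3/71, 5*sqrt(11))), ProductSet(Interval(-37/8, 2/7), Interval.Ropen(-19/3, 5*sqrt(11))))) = ProductSet({-9/8, 2/7}, Interval.open(-19/3, -3/71))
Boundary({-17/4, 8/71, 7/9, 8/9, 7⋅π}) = {-17/4, 8/71, 7/9, 8/9, 7⋅π}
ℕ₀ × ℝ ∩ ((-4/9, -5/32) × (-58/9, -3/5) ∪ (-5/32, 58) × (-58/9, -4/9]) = {0, 1, …, 57} × (-58/9, -4/9]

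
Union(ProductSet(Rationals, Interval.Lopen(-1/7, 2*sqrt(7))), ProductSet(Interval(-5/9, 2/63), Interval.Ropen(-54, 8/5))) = Union(ProductSet(Interval(-5/9, 2/63), Interval.Ropen(-54, 8/5)), ProductSet(Rationals, Interval.Lopen(-1/7, 2*sqrt(7))))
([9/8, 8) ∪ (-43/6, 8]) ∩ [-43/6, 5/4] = (-43/6, 5/4]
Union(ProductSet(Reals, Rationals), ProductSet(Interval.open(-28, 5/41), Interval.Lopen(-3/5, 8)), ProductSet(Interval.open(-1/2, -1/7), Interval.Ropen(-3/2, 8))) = Union(ProductSet(Interval.open(-28, 5/41), Interval.Lopen(-3/5, 8)), ProductSet(Interval.open(-1/2, -1/7), Interval.Ropen(-3/2, 8)), ProductSet(Reals, Rationals))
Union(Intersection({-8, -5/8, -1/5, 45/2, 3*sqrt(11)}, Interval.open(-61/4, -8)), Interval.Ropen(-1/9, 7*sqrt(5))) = Interval.Ropen(-1/9, 7*sqrt(5))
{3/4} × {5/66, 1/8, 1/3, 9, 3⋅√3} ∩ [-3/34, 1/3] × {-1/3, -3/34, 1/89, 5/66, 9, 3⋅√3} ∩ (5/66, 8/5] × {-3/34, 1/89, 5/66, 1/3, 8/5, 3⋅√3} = ∅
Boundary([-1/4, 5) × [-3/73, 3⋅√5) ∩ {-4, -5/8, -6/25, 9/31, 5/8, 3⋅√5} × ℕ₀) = {-6/25, 9/31, 5/8} × {0, 1, …, 6}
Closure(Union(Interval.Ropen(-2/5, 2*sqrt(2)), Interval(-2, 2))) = Interval(-2, 2*sqrt(2))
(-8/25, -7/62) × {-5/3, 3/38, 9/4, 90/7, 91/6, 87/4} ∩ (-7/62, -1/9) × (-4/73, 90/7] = ∅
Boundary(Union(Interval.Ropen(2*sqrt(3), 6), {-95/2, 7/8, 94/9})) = {-95/2, 7/8, 6, 94/9, 2*sqrt(3)}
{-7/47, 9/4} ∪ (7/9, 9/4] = {-7/47} ∪ (7/9, 9/4]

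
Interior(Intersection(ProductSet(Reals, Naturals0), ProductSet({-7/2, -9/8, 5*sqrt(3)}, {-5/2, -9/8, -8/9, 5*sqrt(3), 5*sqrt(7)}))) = EmptySet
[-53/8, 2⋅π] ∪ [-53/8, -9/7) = [-53/8, 2⋅π]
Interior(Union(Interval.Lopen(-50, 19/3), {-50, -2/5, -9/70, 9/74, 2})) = Interval.open(-50, 19/3)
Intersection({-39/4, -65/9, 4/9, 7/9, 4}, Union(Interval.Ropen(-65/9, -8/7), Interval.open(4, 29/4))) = {-65/9}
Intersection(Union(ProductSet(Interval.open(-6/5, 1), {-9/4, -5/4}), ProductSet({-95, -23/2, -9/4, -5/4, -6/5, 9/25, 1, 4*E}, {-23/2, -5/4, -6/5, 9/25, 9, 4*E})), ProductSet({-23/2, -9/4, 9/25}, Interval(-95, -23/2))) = ProductSet({-23/2, -9/4, 9/25}, {-23/2})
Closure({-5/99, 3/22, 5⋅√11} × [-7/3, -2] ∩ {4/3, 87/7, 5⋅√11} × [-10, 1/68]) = {5⋅√11} × [-7/3, -2]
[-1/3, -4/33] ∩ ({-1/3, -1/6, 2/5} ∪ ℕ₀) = {-1/3, -1/6}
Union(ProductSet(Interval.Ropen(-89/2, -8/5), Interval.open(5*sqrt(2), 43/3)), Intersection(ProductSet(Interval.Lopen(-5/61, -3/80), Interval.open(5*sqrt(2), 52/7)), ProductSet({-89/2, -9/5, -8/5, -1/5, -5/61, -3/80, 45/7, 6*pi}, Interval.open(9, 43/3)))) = ProductSet(Interval.Ropen(-89/2, -8/5), Interval.open(5*sqrt(2), 43/3))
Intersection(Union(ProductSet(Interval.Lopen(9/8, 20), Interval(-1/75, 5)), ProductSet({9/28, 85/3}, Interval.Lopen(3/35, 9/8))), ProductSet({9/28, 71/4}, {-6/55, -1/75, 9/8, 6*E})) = Union(ProductSet({9/28}, {9/8}), ProductSet({71/4}, {-1/75, 9/8}))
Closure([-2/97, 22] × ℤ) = [-2/97, 22] × ℤ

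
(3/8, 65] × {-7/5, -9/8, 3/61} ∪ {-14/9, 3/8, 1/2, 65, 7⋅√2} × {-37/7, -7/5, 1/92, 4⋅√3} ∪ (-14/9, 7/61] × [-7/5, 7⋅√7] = ((3/8, 65] × {-7/5, -9/8, 3/61}) ∪ ((-14/9, 7/61] × [-7/5, 7⋅√7]) ∪ ({-14/9, 3/8, 1/2, 65, 7⋅√2} × {-37/7, -7/5, 1/92, 4⋅√3})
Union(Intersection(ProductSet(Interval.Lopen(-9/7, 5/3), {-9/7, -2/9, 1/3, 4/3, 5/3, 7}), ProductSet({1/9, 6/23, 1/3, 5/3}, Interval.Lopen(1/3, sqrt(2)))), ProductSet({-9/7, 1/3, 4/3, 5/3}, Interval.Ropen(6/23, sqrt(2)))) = Union(ProductSet({-9/7, 1/3, 4/3, 5/3}, Interval.Ropen(6/23, sqrt(2))), ProductSet({1/9, 6/23, 1/3, 5/3}, {4/3}))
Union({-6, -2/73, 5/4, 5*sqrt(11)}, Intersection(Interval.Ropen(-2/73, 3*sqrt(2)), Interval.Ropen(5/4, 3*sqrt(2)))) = Union({-6, -2/73, 5*sqrt(11)}, Interval.Ropen(5/4, 3*sqrt(2)))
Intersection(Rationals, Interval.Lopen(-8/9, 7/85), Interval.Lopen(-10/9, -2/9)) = Intersection(Interval.Lopen(-8/9, -2/9), Rationals)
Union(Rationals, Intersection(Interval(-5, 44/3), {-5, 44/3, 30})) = Rationals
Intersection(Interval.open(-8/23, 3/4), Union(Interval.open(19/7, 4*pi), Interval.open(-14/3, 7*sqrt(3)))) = Interval.open(-8/23, 3/4)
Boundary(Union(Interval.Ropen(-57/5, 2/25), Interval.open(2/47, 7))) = {-57/5, 7}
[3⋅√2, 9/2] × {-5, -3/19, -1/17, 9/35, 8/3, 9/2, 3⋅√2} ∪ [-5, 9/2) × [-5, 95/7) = ([-5, 9/2) × [-5, 95/7)) ∪ ([3⋅√2, 9/2] × {-5, -3/19, -1/17, 9/35, 8/3, 9/2, 3⋅√2})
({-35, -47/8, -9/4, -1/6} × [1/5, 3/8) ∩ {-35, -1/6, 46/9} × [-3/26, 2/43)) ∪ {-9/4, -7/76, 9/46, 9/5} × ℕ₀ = {-9/4, -7/76, 9/46, 9/5} × ℕ₀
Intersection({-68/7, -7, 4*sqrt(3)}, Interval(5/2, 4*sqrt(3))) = {4*sqrt(3)}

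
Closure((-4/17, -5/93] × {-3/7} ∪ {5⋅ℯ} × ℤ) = ({5⋅ℯ} × ℤ) ∪ ([-4/17, -5/93] × {-3/7})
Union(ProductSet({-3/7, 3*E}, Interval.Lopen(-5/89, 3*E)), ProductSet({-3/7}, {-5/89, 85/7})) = Union(ProductSet({-3/7}, {-5/89, 85/7}), ProductSet({-3/7, 3*E}, Interval.Lopen(-5/89, 3*E)))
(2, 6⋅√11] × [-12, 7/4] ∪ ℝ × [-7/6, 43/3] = (ℝ × [-7/6, 43/3]) ∪ ((2, 6⋅√11] × [-12, 7/4])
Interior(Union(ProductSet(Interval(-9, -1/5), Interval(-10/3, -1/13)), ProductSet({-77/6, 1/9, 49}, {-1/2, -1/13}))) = ProductSet(Interval.open(-9, -1/5), Interval.open(-10/3, -1/13))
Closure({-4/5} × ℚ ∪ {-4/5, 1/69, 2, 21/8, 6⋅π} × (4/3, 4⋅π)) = ({-4/5} × ℝ) ∪ ({-4/5, 1/69, 2, 21/8, 6⋅π} × [4/3, 4⋅π])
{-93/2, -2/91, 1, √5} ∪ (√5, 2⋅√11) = {-93/2, -2/91, 1} ∪ [√5, 2⋅√11)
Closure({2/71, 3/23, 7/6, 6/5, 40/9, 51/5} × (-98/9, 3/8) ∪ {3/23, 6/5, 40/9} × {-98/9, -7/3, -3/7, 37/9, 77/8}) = ({3/23, 6/5, 40/9} × {-98/9, -7/3, -3/7, 37/9, 77/8}) ∪ ({2/71, 3/23, 7/6, 6/5, 40/9, 51/5} × [-98/9, 3/8])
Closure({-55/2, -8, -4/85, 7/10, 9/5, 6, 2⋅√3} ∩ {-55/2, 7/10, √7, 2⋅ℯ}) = {-55/2, 7/10}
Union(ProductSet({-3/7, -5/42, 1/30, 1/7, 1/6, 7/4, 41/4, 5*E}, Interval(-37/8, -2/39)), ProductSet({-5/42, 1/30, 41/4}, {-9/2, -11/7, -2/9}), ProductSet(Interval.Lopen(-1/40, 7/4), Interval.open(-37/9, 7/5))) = Union(ProductSet({-3/7, -5/42, 1/30, 1/7, 1/6, 7/4, 41/4, 5*E}, Interval(-37/8, -2/39)), ProductSet(Interval.Lopen(-1/40, 7/4), Interval.open(-37/9, 7/5)))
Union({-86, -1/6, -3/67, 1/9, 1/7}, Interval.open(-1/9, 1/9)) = Union({-86, -1/6, 1/7}, Interval.Lopen(-1/9, 1/9))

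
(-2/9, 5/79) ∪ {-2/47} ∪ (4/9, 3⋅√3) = (-2/9, 5/79) ∪ (4/9, 3⋅√3)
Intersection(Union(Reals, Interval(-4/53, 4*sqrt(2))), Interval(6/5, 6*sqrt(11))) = Interval(6/5, 6*sqrt(11))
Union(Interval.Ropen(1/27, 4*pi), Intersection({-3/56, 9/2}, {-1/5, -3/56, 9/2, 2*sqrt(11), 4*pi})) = Union({-3/56}, Interval.Ropen(1/27, 4*pi))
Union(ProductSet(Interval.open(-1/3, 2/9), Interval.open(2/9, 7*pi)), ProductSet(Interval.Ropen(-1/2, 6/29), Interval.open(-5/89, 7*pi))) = Union(ProductSet(Interval.Ropen(-1/2, 6/29), Interval.open(-5/89, 7*pi)), ProductSet(Interval.open(-1/3, 2/9), Interval.open(2/9, 7*pi)))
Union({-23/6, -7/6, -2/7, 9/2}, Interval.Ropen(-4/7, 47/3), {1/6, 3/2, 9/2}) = Union({-23/6, -7/6}, Interval.Ropen(-4/7, 47/3))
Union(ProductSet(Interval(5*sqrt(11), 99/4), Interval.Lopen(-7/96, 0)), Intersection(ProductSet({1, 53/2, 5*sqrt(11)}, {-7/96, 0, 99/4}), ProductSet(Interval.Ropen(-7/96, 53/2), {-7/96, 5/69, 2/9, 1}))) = Union(ProductSet({1, 5*sqrt(11)}, {-7/96}), ProductSet(Interval(5*sqrt(11), 99/4), Interval.Lopen(-7/96, 0)))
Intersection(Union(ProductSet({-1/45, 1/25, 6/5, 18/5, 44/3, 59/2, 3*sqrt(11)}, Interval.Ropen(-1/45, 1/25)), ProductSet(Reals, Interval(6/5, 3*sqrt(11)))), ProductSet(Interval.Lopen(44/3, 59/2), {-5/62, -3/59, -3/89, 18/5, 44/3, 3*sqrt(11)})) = ProductSet(Interval.Lopen(44/3, 59/2), {18/5, 3*sqrt(11)})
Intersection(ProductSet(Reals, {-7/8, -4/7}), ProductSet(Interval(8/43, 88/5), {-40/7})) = EmptySet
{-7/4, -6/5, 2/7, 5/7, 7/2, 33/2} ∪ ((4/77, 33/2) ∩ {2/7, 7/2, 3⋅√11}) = {-7/4, -6/5, 2/7, 5/7, 7/2, 33/2, 3⋅√11}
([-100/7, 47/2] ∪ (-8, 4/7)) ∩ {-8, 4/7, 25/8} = {-8, 4/7, 25/8}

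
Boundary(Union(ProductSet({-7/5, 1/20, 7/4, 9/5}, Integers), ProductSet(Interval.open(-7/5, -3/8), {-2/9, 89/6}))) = Union(ProductSet({-7/5, 1/20, 7/4, 9/5}, Integers), ProductSet(Interval(-7/5, -3/8), {-2/9, 89/6}))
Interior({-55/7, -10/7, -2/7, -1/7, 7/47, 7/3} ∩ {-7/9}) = ∅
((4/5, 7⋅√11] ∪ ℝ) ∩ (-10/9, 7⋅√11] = (-10/9, 7⋅√11]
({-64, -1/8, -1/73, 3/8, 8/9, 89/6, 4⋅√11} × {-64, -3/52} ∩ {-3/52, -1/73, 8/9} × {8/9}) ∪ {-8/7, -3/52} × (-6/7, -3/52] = {-8/7, -3/52} × (-6/7, -3/52]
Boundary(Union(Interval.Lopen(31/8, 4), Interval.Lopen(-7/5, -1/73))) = {-7/5, -1/73, 31/8, 4}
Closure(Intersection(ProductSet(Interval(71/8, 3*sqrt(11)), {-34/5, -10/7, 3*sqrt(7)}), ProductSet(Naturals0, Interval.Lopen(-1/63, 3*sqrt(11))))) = ProductSet(Range(9, 10, 1), {3*sqrt(7)})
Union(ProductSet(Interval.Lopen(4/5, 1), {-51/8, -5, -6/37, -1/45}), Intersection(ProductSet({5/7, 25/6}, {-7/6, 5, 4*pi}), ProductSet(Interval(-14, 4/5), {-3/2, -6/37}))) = ProductSet(Interval.Lopen(4/5, 1), {-51/8, -5, -6/37, -1/45})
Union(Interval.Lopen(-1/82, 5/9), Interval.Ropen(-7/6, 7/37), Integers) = Union(Integers, Interval(-7/6, 5/9))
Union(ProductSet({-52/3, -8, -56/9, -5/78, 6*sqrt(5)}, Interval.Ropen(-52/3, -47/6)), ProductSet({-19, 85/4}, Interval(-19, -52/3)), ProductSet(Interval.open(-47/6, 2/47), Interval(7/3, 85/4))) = Union(ProductSet({-19, 85/4}, Interval(-19, -52/3)), ProductSet({-52/3, -8, -56/9, -5/78, 6*sqrt(5)}, Interval.Ropen(-52/3, -47/6)), ProductSet(Interval.open(-47/6, 2/47), Interval(7/3, 85/4)))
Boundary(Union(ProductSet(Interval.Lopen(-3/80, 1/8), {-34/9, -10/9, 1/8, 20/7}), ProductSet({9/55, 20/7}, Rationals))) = Union(ProductSet({9/55, 20/7}, Reals), ProductSet(Interval(-3/80, 1/8), {-34/9, -10/9, 1/8, 20/7}))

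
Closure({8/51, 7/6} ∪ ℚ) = ℝ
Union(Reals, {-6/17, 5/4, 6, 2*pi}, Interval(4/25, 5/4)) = Interval(-oo, oo)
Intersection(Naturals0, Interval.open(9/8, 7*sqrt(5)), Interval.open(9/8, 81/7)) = Range(2, 12, 1)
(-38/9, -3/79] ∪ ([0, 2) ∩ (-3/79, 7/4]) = (-38/9, -3/79] ∪ [0, 7/4]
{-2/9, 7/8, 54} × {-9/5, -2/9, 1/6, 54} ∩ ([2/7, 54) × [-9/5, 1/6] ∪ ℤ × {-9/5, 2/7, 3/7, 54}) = ({54} × {-9/5, 54}) ∪ ({7/8} × {-9/5, -2/9, 1/6})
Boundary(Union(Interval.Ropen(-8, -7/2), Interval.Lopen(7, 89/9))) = {-8, -7/2, 7, 89/9}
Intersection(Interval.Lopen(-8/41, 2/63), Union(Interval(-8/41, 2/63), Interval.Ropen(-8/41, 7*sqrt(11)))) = Interval.Lopen(-8/41, 2/63)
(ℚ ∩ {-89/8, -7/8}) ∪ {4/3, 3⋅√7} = {-89/8, -7/8, 4/3, 3⋅√7}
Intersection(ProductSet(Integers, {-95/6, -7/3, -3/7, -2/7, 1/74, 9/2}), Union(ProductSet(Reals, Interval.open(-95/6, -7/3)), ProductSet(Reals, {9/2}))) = ProductSet(Integers, {9/2})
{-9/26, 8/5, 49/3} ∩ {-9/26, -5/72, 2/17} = {-9/26}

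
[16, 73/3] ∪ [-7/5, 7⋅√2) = [-7/5, 7⋅√2) ∪ [16, 73/3]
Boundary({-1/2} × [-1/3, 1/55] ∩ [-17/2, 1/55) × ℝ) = {-1/2} × [-1/3, 1/55]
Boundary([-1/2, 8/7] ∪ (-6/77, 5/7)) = {-1/2, 8/7}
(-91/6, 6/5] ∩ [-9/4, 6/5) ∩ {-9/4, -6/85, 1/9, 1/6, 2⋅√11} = {-9/4, -6/85, 1/9, 1/6}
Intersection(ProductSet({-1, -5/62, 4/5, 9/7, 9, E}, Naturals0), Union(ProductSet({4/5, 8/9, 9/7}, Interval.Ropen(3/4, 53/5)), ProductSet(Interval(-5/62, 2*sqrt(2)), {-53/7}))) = ProductSet({4/5, 9/7}, Range(1, 11, 1))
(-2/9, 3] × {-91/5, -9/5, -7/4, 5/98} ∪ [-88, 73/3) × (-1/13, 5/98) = ([-88, 73/3) × (-1/13, 5/98)) ∪ ((-2/9, 3] × {-91/5, -9/5, -7/4, 5/98})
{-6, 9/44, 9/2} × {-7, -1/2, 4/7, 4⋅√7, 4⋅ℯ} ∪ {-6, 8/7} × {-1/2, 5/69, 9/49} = ({-6, 8/7} × {-1/2, 5/69, 9/49}) ∪ ({-6, 9/44, 9/2} × {-7, -1/2, 4/7, 4⋅√7, 4⋅ℯ})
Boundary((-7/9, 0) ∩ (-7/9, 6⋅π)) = {-7/9, 0}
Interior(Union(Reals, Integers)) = Reals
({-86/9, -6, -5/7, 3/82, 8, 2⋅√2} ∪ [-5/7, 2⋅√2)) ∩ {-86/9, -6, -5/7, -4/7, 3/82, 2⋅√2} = {-86/9, -6, -5/7, -4/7, 3/82, 2⋅√2}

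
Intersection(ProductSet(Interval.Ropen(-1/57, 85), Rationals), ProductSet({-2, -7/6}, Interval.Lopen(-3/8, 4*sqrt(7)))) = EmptySet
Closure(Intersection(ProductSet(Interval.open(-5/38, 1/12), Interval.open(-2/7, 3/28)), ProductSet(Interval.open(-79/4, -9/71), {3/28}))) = EmptySet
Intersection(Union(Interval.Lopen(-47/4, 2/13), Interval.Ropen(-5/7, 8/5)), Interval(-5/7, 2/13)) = Interval(-5/7, 2/13)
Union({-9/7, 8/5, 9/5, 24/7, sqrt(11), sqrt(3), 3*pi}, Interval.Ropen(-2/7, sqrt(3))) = Union({-9/7, 9/5, 24/7, sqrt(11), 3*pi}, Interval(-2/7, sqrt(3)))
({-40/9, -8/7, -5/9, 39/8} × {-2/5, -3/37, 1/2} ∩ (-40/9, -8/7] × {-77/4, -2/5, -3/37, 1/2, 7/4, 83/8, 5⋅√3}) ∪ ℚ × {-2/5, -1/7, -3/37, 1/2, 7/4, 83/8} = ℚ × {-2/5, -1/7, -3/37, 1/2, 7/4, 83/8}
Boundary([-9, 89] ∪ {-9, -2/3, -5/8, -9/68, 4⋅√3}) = {-9, 89}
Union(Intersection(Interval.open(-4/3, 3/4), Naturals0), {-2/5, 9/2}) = Union({-2/5, 9/2}, Range(0, 1, 1))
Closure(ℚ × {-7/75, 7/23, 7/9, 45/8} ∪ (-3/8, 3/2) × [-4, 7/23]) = (ℝ × {7/23, 7/9, 45/8}) ∪ ([-3/8, 3/2] × [-4, 7/23]) ∪ ((ℚ ∪ (-∞, -3/8] ∪ [3/2, ∞)) × {-7/75, 7/23, 7/9, 45/8})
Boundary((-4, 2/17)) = {-4, 2/17}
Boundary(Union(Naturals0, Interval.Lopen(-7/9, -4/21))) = Union(Complement(Naturals0, Interval.open(-7/9, -4/21)), {-7/9, -4/21})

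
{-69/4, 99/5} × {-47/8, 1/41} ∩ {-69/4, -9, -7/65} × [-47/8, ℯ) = {-69/4} × {-47/8, 1/41}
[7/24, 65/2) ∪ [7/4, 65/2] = [7/24, 65/2]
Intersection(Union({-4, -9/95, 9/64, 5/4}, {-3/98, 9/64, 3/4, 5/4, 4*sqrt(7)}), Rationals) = {-4, -9/95, -3/98, 9/64, 3/4, 5/4}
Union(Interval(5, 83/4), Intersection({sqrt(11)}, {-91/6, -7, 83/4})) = Interval(5, 83/4)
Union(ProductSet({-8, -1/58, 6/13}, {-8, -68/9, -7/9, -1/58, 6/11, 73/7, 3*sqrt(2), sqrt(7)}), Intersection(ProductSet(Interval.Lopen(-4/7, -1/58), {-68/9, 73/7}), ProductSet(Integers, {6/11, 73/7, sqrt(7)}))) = ProductSet({-8, -1/58, 6/13}, {-8, -68/9, -7/9, -1/58, 6/11, 73/7, 3*sqrt(2), sqrt(7)})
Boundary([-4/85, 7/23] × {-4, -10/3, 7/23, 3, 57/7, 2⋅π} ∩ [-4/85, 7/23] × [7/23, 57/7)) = [-4/85, 7/23] × {7/23, 3, 2⋅π}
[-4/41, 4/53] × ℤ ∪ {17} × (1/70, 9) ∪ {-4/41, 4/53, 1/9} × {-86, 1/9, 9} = ([-4/41, 4/53] × ℤ) ∪ ({17} × (1/70, 9)) ∪ ({-4/41, 4/53, 1/9} × {-86, 1/9, 9})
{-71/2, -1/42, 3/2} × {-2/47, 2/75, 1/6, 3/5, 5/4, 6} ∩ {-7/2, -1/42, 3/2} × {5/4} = {-1/42, 3/2} × {5/4}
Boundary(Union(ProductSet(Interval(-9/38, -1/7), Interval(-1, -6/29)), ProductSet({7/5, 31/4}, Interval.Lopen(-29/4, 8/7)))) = Union(ProductSet({-9/38, -1/7}, Interval(-1, -6/29)), ProductSet({7/5, 31/4}, Interval(-29/4, 8/7)), ProductSet(Interval(-9/38, -1/7), {-1, -6/29}))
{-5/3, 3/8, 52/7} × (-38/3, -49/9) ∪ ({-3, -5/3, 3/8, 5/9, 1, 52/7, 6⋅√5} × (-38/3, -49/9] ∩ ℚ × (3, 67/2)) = {-5/3, 3/8, 52/7} × (-38/3, -49/9)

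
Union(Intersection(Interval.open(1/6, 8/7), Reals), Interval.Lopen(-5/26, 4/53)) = Union(Interval.Lopen(-5/26, 4/53), Interval.open(1/6, 8/7))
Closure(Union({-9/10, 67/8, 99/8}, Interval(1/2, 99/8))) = Union({-9/10}, Interval(1/2, 99/8))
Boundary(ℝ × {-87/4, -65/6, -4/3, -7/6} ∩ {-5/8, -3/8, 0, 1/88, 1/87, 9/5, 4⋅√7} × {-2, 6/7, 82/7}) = ∅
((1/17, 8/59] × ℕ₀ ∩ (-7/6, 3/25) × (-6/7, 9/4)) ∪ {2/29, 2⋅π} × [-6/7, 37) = ((1/17, 3/25) × {0, 1, 2}) ∪ ({2/29, 2⋅π} × [-6/7, 37))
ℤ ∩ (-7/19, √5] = {0, 1, 2}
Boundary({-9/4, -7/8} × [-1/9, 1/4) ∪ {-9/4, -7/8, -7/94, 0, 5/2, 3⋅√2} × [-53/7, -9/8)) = ({-9/4, -7/8} × [-1/9, 1/4]) ∪ ({-9/4, -7/8, -7/94, 0, 5/2, 3⋅√2} × [-53/7, -9/8])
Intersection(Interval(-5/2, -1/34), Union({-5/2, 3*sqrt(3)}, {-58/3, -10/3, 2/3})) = {-5/2}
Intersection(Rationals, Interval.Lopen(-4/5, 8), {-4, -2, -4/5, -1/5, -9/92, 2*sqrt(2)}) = {-1/5, -9/92}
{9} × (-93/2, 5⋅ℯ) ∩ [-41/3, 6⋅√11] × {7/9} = {9} × {7/9}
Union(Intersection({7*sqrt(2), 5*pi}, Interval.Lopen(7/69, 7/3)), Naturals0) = Naturals0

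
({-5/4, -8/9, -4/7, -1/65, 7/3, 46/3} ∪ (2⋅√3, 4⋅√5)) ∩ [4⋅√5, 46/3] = {46/3}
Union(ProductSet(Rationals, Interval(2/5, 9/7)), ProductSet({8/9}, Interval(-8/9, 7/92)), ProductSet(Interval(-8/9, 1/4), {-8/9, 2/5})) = Union(ProductSet({8/9}, Interval(-8/9, 7/92)), ProductSet(Interval(-8/9, 1/4), {-8/9, 2/5}), ProductSet(Rationals, Interval(2/5, 9/7)))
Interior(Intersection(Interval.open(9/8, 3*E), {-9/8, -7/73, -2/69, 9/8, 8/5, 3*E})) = EmptySet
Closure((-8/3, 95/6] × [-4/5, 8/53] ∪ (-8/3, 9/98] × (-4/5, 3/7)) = ({-8/3} × [-4/5, 3/7]) ∪ ([-8/3, 9/98] × {-4/5, 3/7}) ∪ ((-8/3, 9/98] × (-4/5, 3/7)) ∪ ([-8/3, 95/6] × [-4/5, 8/53]) ∪ ({-8/3, 9/98} × ({-4/5} ∪ [8/53, 3/7]))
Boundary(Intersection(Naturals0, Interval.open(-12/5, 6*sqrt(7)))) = Range(0, 16, 1)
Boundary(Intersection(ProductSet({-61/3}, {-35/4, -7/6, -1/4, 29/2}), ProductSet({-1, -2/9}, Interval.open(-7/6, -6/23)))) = EmptySet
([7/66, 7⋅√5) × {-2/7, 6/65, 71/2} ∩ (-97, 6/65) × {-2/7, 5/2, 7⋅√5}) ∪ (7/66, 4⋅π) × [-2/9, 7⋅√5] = (7/66, 4⋅π) × [-2/9, 7⋅√5]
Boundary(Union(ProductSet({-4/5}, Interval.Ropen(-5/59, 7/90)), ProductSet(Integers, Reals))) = Union(ProductSet({-4/5}, Interval(-5/59, 7/90)), ProductSet(Integers, Reals))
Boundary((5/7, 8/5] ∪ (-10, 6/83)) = {-10, 6/83, 5/7, 8/5}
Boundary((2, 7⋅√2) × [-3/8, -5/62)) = ({2, 7⋅√2} × [-3/8, -5/62]) ∪ ([2, 7⋅√2] × {-3/8, -5/62})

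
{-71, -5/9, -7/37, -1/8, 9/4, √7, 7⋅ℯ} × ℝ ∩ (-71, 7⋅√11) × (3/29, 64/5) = {-5/9, -7/37, -1/8, 9/4, √7, 7⋅ℯ} × (3/29, 64/5)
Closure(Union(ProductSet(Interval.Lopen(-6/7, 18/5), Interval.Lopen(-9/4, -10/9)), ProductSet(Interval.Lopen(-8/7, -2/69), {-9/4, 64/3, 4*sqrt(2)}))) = Union(ProductSet({-6/7, 18/5}, Interval(-9/4, -10/9)), ProductSet(Interval(-8/7, -2/69), {-9/4, 64/3, 4*sqrt(2)}), ProductSet(Interval(-6/7, 18/5), {-9/4, -10/9}), ProductSet(Interval.Lopen(-6/7, 18/5), Interval.Lopen(-9/4, -10/9)))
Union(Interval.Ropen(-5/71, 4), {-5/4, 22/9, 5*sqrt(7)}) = Union({-5/4, 5*sqrt(7)}, Interval.Ropen(-5/71, 4))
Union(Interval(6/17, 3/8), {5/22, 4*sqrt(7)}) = Union({5/22, 4*sqrt(7)}, Interval(6/17, 3/8))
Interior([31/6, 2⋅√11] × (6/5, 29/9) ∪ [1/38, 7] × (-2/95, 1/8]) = ((1/38, 7) × (-2/95, 1/8)) ∪ ((31/6, 2⋅√11) × (6/5, 29/9))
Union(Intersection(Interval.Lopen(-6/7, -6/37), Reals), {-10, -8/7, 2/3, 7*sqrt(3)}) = Union({-10, -8/7, 2/3, 7*sqrt(3)}, Interval.Lopen(-6/7, -6/37))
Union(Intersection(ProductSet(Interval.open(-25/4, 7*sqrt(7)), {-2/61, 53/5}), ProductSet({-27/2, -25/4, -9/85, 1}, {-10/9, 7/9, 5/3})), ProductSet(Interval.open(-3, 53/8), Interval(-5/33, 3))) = ProductSet(Interval.open(-3, 53/8), Interval(-5/33, 3))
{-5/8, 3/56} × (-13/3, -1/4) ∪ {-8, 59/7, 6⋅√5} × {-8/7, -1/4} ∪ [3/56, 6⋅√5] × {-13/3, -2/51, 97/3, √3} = ({-5/8, 3/56} × (-13/3, -1/4)) ∪ ({-8, 59/7, 6⋅√5} × {-8/7, -1/4}) ∪ ([3/56, 6⋅√5] × {-13/3, -2/51, 97/3, √3})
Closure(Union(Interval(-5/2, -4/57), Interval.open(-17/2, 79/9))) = Interval(-17/2, 79/9)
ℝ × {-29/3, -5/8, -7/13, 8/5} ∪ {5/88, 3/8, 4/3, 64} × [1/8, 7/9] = (ℝ × {-29/3, -5/8, -7/13, 8/5}) ∪ ({5/88, 3/8, 4/3, 64} × [1/8, 7/9])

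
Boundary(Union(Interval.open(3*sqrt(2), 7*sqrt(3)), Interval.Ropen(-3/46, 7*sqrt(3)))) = {-3/46, 7*sqrt(3)}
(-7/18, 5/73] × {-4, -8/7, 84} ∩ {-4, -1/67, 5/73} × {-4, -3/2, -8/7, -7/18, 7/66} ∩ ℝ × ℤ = {-1/67, 5/73} × {-4}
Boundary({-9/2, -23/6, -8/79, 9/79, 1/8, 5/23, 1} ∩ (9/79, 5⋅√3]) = {1/8, 5/23, 1}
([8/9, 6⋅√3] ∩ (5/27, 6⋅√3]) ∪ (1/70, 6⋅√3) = (1/70, 6⋅√3]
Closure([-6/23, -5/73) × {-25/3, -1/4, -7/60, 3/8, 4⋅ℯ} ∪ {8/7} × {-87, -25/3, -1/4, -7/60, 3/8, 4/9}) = ({8/7} × {-87, -25/3, -1/4, -7/60, 3/8, 4/9}) ∪ ([-6/23, -5/73] × {-25/3, -1/4, -7/60, 3/8, 4⋅ℯ})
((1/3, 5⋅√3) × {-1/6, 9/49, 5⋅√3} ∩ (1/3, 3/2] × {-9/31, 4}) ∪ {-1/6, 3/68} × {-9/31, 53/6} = {-1/6, 3/68} × {-9/31, 53/6}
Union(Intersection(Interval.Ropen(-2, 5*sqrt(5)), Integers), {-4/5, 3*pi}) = Union({-4/5, 3*pi}, Range(-2, 12, 1))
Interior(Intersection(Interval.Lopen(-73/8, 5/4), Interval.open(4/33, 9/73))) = Interval.open(4/33, 9/73)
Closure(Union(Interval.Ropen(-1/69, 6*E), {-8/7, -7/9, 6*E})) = Union({-8/7, -7/9}, Interval(-1/69, 6*E))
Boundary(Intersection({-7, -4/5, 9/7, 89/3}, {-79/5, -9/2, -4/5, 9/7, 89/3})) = {-4/5, 9/7, 89/3}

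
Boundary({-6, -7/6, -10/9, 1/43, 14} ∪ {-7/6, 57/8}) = {-6, -7/6, -10/9, 1/43, 57/8, 14}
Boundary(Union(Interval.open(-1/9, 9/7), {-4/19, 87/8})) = {-4/19, -1/9, 9/7, 87/8}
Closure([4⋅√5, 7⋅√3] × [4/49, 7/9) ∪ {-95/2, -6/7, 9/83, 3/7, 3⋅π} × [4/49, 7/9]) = ([4⋅√5, 7⋅√3] × [4/49, 7/9)) ∪ (({-95/2, -6/7, 9/83, 3/7} ∪ [4⋅√5, 7⋅√3]) × {4/49, 7/9}) ∪ ({-95/2, -6/7, 9/83, 3/7, 7⋅√3, 4⋅√5, 3⋅π} × [4/49, 7/9])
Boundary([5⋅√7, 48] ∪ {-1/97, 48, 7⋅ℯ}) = {-1/97, 48, 5⋅√7}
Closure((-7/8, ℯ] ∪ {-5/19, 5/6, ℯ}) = [-7/8, ℯ]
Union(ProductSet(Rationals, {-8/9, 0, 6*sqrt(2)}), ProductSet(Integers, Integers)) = Union(ProductSet(Integers, Integers), ProductSet(Rationals, {-8/9, 0, 6*sqrt(2)}))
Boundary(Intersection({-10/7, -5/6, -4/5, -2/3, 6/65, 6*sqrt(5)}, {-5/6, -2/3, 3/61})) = {-5/6, -2/3}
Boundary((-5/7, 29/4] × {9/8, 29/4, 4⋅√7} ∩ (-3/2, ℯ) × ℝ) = [-5/7, ℯ] × {9/8, 29/4, 4⋅√7}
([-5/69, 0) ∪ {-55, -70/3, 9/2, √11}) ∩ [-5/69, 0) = [-5/69, 0)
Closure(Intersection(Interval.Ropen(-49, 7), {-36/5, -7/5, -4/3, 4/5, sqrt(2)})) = {-36/5, -7/5, -4/3, 4/5, sqrt(2)}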